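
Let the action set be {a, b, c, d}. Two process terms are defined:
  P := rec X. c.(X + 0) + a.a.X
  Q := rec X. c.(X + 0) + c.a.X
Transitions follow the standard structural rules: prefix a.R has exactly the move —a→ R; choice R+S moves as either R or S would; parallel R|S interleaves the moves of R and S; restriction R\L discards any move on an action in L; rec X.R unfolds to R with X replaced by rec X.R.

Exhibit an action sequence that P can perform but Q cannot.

a

LTS(P): 3 reachable states
  m0 = rec X. c.(X + 0) + a.a.X | ··a··> m1, ··c··> m2
  m1 = a.(rec X. c.(X + 0) + a.a.X) | ··a··> m0
  m2 = (rec X. c.(X + 0) + a.a.X) + 0 | ··a··> m1, ··c··> m2
LTS(Q): 3 reachable states
  n0 = rec X. c.(X + 0) + c.a.X | ··c··> n1, ··c··> n2
  n1 = (rec X. c.(X + 0) + c.a.X) + 0 | ··c··> n1, ··c··> n2
  n2 = a.(rec X. c.(X + 0) + c.a.X) | ··a··> n0
Trace ⟨a⟩ through P, begin at {m0}:
  [1] a ⇒ {m1}
  — P admits the full trace.
Trace ⟨a⟩ through Q, begin at {n0}:
  [1] a ⇒ ∅ (Q stuck)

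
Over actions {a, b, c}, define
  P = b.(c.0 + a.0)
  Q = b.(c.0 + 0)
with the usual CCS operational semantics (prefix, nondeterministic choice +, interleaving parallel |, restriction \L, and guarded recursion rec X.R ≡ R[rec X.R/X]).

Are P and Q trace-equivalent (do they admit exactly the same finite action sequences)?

trace-distinct — witness ⟨ba⟩

P's transition system — 3 states:
  u0 = b.(c.0 + a.0) :: =b=> u1
  u1 = c.0 + a.0 :: =a=> u2, =c=> u2
  u2 = 0 :: (no moves)
Q's transition system — 3 states:
  v0 = b.(c.0 + 0) :: =b=> v1
  v1 = c.0 + 0 :: =c=> v2
  v2 = 0 :: (no moves)
Trace ⟨ba⟩ through P, begin at {u0}:
  step 1 (b): {u1}
  step 2 (a): {u2}
  ✓ P
Trace ⟨ba⟩ through Q, begin at {v0}:
  step 1 (b): {v1}
  step 2 (a): ∅ (Q stuck)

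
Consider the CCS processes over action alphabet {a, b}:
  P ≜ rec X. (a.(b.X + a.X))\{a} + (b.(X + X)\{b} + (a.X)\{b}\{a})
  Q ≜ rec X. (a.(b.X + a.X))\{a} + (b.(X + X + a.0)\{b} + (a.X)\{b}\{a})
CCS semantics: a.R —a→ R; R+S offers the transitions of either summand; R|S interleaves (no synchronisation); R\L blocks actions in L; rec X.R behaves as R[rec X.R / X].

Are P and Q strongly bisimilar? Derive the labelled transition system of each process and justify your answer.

not bisimilar

P's transition system — 2 states:
  m0 = rec X. (a.(b.X + a.X))\{a} + (b.(X + X)\{b} + (a.X)\{b}\{a}) :: ··b··> m1
  m1 = ((rec X. (a.(b.X + a.X))\{a} + (b.(X + X)\{b} + (a.X)\{b}\{a})) + (rec X. (a.(b.X + a.X))\{a} + (b.(X + X)\{b} + (a.X)\{b}\{a})))\{b} :: deadlocked
Q's transition system — 3 states:
  n0 = rec X. (a.(b.X + a.X))\{a} + (b.(X + X + a.0)\{b} + (a.X)\{b}\{a}) :: ··b··> n1
  n1 = ((rec X. (a.(b.X + a.X))\{a} + (b.(X + X + a.0)\{b} + (a.X)\{b}\{a})) + (rec X. (a.(b.X + a.X))\{a} + (b.(X + X + a.0)\{b} + (a.X)\{b}\{a})) + a.0)\{b} :: ··a··> n2
  n2 = 0\{b} :: deadlocked
Partition-refinement fixed point:
  B0 = {m0}
  B1 = {m1, n2}
  B2 = {n0}
  B3 = {n1}
m0 ∈ B0, n0 ∈ B2 → different blocks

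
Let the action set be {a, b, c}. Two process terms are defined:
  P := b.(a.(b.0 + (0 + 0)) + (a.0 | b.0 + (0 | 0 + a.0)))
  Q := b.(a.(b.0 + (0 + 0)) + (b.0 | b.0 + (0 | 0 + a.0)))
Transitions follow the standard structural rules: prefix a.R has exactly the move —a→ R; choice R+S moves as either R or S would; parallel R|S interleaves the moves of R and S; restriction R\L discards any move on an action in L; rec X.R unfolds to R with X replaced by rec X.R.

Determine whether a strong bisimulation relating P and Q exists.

LTS(P): 7 reachable states
  p0 = b.(a.(b.0 + (0 + 0)) + (a.0 | b.0 + (0 | 0 + a.0))) ⊢ --b--▸ p1
  p1 = a.(b.0 + (0 + 0)) + (a.0 | b.0 + (0 | 0 + a.0)) ⊢ --a--▸ p2, --a--▸ p3, --a--▸ p4, --b--▸ p5
  p2 = 0 ⊢ stopped
  p3 = 0 | b.0 ⊢ --b--▸ p6
  p4 = b.0 + (0 + 0) ⊢ --b--▸ p2
  p5 = a.0 | 0 ⊢ --a--▸ p6
  p6 = 0 | 0 ⊢ stopped
LTS(Q): 7 reachable states
  q0 = b.(a.(b.0 + (0 + 0)) + (b.0 | b.0 + (0 | 0 + a.0))) ⊢ --b--▸ q1
  q1 = a.(b.0 + (0 + 0)) + (b.0 | b.0 + (0 | 0 + a.0)) ⊢ --a--▸ q2, --a--▸ q3, --b--▸ q4, --b--▸ q5
  q2 = 0 ⊢ stopped
  q3 = b.0 + (0 + 0) ⊢ --b--▸ q2
  q4 = 0 | b.0 ⊢ --b--▸ q6
  q5 = b.0 | 0 ⊢ --b--▸ q6
  q6 = 0 | 0 ⊢ stopped
Coarsest stable partition (strong bisimilarity classes):
  B0 = {p0}
  B1 = {p1}
  B2 = {p3, p4, q3, q4, q5}
  B3 = {p2, p6, q2, q6}
  B4 = {p5}
  B5 = {q0}
  B6 = {q1}
p0 ∈ B0, q0 ∈ B5 → different blocks

P ≁ Q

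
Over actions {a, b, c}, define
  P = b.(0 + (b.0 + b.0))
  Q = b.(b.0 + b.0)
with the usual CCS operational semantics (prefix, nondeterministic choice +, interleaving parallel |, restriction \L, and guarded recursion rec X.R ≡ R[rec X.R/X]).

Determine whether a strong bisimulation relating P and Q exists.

P ~ Q

LTS(P): 3 reachable states
  p0 = b.(0 + (b.0 + b.0)) :: --b--▸ p1
  p1 = 0 + (b.0 + b.0) :: --b--▸ p2
  p2 = 0 :: ·
LTS(Q): 3 reachable states
  q0 = b.(b.0 + b.0) :: --b--▸ q1
  q1 = b.0 + b.0 :: --b--▸ q2
  q2 = 0 :: ·
Partition-refinement fixed point:
  B0 = {p0, q0}
  B1 = {p1, q1}
  B2 = {p2, q2}
p0 ∈ B0, q0 ∈ B0 → same block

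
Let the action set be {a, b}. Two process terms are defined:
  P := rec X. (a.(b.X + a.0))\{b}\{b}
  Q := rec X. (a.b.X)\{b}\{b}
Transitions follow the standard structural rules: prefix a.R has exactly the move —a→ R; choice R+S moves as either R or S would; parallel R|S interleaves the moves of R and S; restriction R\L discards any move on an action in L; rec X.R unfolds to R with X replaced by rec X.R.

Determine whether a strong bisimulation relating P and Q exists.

Reachable graph of P (3 states):
  u0 = rec X. (a.(b.X + a.0))\{b}\{b} ⊢ —a→ u1
  u1 = (b.(rec X. (a.(b.X + a.0))\{b}\{b}) + a.0)\{b}\{b} ⊢ —a→ u2
  u2 = 0\{b}\{b} ⊢ ∅
Reachable graph of Q (2 states):
  v0 = rec X. (a.b.X)\{b}\{b} ⊢ —a→ v1
  v1 = (b.(rec X. (a.b.X)\{b}\{b}))\{b}\{b} ⊢ ∅
Coarsest stable partition (strong bisimilarity classes):
  B0 = {u0}
  B1 = {u1, v0}
  B2 = {u2, v1}
u0 ∈ B0, v0 ∈ B1 → different blocks

P ≁ Q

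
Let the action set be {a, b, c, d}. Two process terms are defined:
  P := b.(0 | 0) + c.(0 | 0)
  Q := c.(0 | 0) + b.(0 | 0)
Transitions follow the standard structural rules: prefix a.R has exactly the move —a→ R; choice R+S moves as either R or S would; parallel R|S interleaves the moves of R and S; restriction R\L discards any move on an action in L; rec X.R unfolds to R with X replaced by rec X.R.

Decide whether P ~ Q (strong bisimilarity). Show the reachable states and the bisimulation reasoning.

YES

LTS(P): 2 reachable states
  u0 = b.(0 | 0) + c.(0 | 0) ⊢ —b→ u1, —c→ u1
  u1 = 0 | 0 ⊢ deadlocked
LTS(Q): 2 reachable states
  v0 = c.(0 | 0) + b.(0 | 0) ⊢ —b→ v1, —c→ v1
  v1 = 0 | 0 ⊢ deadlocked
Partition-refinement fixed point:
  B0 = {u0, v0}
  B1 = {u1, v1}
u0 ∈ B0, v0 ∈ B0 → same block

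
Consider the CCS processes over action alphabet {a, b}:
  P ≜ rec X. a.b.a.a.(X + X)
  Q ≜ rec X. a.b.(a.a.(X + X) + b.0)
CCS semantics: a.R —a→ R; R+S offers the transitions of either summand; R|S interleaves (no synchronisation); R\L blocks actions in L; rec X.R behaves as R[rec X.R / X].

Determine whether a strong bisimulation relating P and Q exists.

NO

Reachable graph of P (5 states):
  u0 = rec X. a.b.a.a.(X + X) | —a→ u1
  u1 = b.a.a.((rec X. a.b.a.a.(X + X)) + (rec X. a.b.a.a.(X + X))) | —b→ u2
  u2 = a.a.((rec X. a.b.a.a.(X + X)) + (rec X. a.b.a.a.(X + X))) | —a→ u3
  u3 = a.((rec X. a.b.a.a.(X + X)) + (rec X. a.b.a.a.(X + X))) | —a→ u4
  u4 = (rec X. a.b.a.a.(X + X)) + (rec X. a.b.a.a.(X + X)) | —a→ u1
Reachable graph of Q (6 states):
  v0 = rec X. a.b.(a.a.(X + X) + b.0) | —a→ v1
  v1 = b.(a.a.((rec X. a.b.(a.a.(X + X) + b.0)) + (rec X. a.b.(a.a.(X + X) + b.0))) + b.0) | —b→ v2
  v2 = a.a.((rec X. a.b.(a.a.(X + X) + b.0)) + (rec X. a.b.(a.a.(X + X) + b.0))) + b.0 | —a→ v3, —b→ v4
  v3 = a.((rec X. a.b.(a.a.(X + X) + b.0)) + (rec X. a.b.(a.a.(X + X) + b.0))) | —a→ v5
  v4 = 0 | ∅
  v5 = (rec X. a.b.(a.a.(X + X) + b.0)) + (rec X. a.b.(a.a.(X + X) + b.0)) | —a→ v1
Coarsest stable partition (strong bisimilarity classes):
  B0 = {u0, u4}
  B1 = {u1}
  B2 = {u2}
  B3 = {u3}
  B4 = {v0, v5}
  B5 = {v1}
  B6 = {v2}
  B7 = {v4}
  B8 = {v3}
u0 ∈ B0, v0 ∈ B4 → different blocks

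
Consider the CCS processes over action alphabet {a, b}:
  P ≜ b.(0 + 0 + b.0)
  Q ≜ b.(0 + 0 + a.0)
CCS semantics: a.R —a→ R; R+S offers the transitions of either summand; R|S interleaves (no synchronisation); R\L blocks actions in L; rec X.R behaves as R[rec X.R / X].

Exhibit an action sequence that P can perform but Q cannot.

bb

LTS(P): 3 reachable states
  s0 = b.(0 + 0 + b.0) | =b=> s1
  s1 = 0 + 0 + b.0 | =b=> s2
  s2 = 0 | deadlocked
LTS(Q): 3 reachable states
  t0 = b.(0 + 0 + a.0) | =b=> t1
  t1 = 0 + 0 + a.0 | =a=> t2
  t2 = 0 | deadlocked
Trace ⟨bb⟩ through P, begin at {s0}:
  step 1 (b): {s1}
  step 2 (b): {s2}
  — P admits the full trace.
Trace ⟨bb⟩ through Q, begin at {t0}:
  step 1 (b): {t1}
  step 2 (b): ∅  — Q cannot continue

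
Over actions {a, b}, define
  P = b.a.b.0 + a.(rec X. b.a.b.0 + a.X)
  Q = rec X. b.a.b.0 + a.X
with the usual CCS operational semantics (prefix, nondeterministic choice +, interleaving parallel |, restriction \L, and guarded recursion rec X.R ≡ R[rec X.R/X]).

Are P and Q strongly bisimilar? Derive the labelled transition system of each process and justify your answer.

bisimilar

P's transition system — 5 states:
  m0 = b.a.b.0 + a.(rec X. b.a.b.0 + a.X) ⊢ --a--▸ m1, --b--▸ m2
  m1 = rec X. b.a.b.0 + a.X ⊢ --a--▸ m1, --b--▸ m2
  m2 = a.b.0 ⊢ --a--▸ m3
  m3 = b.0 ⊢ --b--▸ m4
  m4 = 0 ⊢ (no moves)
Q's transition system — 4 states:
  n0 = rec X. b.a.b.0 + a.X ⊢ --a--▸ n0, --b--▸ n1
  n1 = a.b.0 ⊢ --a--▸ n2
  n2 = b.0 ⊢ --b--▸ n3
  n3 = 0 ⊢ (no moves)
Coarsest stable partition (strong bisimilarity classes):
  B0 = {m0, m1, n0}
  B1 = {m2, n1}
  B2 = {m3, n2}
  B3 = {m4, n3}
m0 ∈ B0, n0 ∈ B0 → same block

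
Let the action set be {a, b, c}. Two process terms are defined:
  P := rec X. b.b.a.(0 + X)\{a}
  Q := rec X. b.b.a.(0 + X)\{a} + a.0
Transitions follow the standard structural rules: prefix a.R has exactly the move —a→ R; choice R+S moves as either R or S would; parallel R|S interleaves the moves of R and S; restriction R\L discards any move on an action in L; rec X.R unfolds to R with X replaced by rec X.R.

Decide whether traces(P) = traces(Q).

P's transition system — 6 states:
  s0 = rec X. b.b.a.(0 + X)\{a} :: --b--▸ s1
  s1 = b.a.(0 + (rec X. b.b.a.(0 + X)\{a}))\{a} :: --b--▸ s2
  s2 = a.(0 + (rec X. b.b.a.(0 + X)\{a}))\{a} :: --a--▸ s3
  s3 = (0 + (rec X. b.b.a.(0 + X)\{a}))\{a} :: --b--▸ s4
  s4 = (b.a.(0 + (rec X. b.b.a.(0 + X)\{a}))\{a})\{a} :: --b--▸ s5
  s5 = (a.(0 + (rec X. b.b.a.(0 + X)\{a}))\{a})\{a} :: stopped
Q's transition system — 7 states:
  t0 = rec X. b.b.a.(0 + X)\{a} + a.0 :: --a--▸ t1, --b--▸ t2
  t1 = 0 :: stopped
  t2 = b.a.(0 + (rec X. b.b.a.(0 + X)\{a} + a.0))\{a} :: --b--▸ t3
  t3 = a.(0 + (rec X. b.b.a.(0 + X)\{a} + a.0))\{a} :: --a--▸ t4
  t4 = (0 + (rec X. b.b.a.(0 + X)\{a} + a.0))\{a} :: --b--▸ t5
  t5 = (b.a.(0 + (rec X. b.b.a.(0 + X)\{a} + a.0))\{a})\{a} :: --b--▸ t6
  t6 = (a.(0 + (rec X. b.b.a.(0 + X)\{a} + a.0))\{a})\{a} :: stopped
Run σ = ⟨a⟩ on Q: start {t0}
  [1] a ⇒ {t1}
  — Q admits the full trace.
Run σ = ⟨a⟩ on P: start {s0}
  [1] a ⇒ no successor for P

traces(P) ≠ traces(Q) — witness ⟨a⟩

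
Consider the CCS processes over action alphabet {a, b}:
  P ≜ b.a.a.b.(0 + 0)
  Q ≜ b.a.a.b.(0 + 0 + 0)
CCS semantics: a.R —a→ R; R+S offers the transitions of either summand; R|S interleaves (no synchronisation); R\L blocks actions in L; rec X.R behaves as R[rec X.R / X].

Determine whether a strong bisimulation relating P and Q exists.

P ~ Q

P's transition system — 5 states:
  m0 = b.a.a.b.(0 + 0) | —b→ m1
  m1 = a.a.b.(0 + 0) | —a→ m2
  m2 = a.b.(0 + 0) | —a→ m3
  m3 = b.(0 + 0) | —b→ m4
  m4 = 0 + 0 | ·
Q's transition system — 5 states:
  n0 = b.a.a.b.(0 + 0 + 0) | —b→ n1
  n1 = a.a.b.(0 + 0 + 0) | —a→ n2
  n2 = a.b.(0 + 0 + 0) | —a→ n3
  n3 = b.(0 + 0 + 0) | —b→ n4
  n4 = 0 + 0 + 0 | ·
Coarsest stable partition (strong bisimilarity classes):
  B0 = {m0, n0}
  B1 = {m1, n1}
  B2 = {m2, n2}
  B3 = {m3, n3}
  B4 = {m4, n4}
m0 ∈ B0, n0 ∈ B0 → same block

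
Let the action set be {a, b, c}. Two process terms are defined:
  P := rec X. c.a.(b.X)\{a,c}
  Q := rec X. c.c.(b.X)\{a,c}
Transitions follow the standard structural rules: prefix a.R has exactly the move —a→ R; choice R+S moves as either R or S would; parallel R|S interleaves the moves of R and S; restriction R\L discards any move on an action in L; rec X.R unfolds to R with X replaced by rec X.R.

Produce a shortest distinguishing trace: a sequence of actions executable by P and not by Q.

ca

P's transition system — 4 states:
  s0 = rec X. c.a.(b.X)\{a,c} :: —c→ s1
  s1 = a.(b.(rec X. c.a.(b.X)\{a,c}))\{a,c} :: —a→ s2
  s2 = (b.(rec X. c.a.(b.X)\{a,c}))\{a,c} :: —b→ s3
  s3 = (rec X. c.a.(b.X)\{a,c})\{a,c} :: stopped
Q's transition system — 4 states:
  t0 = rec X. c.c.(b.X)\{a,c} :: —c→ t1
  t1 = c.(b.(rec X. c.c.(b.X)\{a,c}))\{a,c} :: —c→ t2
  t2 = (b.(rec X. c.c.(b.X)\{a,c}))\{a,c} :: —b→ t3
  t3 = (rec X. c.c.(b.X)\{a,c})\{a,c} :: stopped
Executing ca from P (initial set {s0}):
  step 1 (c): {s1}
  step 2 (a): {s2}
  — P admits the full trace.
Executing ca from Q (initial set {t0}):
  step 1 (c): {t1}
  step 2 (a): ∅  — Q cannot continue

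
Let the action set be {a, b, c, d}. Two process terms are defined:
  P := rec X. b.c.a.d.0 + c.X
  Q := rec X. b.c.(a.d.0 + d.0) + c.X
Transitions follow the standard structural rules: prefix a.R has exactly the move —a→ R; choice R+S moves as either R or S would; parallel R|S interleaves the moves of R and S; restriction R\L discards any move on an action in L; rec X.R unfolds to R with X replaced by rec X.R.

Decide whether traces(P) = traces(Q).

Reachable graph of P (5 states):
  p0 = rec X. b.c.a.d.0 + c.X → —b→ p1, —c→ p0
  p1 = c.a.d.0 → —c→ p2
  p2 = a.d.0 → —a→ p3
  p3 = d.0 → —d→ p4
  p4 = 0 → deadlocked
Reachable graph of Q (5 states):
  q0 = rec X. b.c.(a.d.0 + d.0) + c.X → —b→ q1, —c→ q0
  q1 = c.(a.d.0 + d.0) → —c→ q2
  q2 = a.d.0 + d.0 → —a→ q3, —d→ q4
  q3 = d.0 → —d→ q4
  q4 = 0 → deadlocked
Trace ⟨bcd⟩ through Q, begin at {q0}:
  after b @ step 1: {q1}
  after c @ step 2: {q2}
  after d @ step 3: {q4}
  ✓ Q
Trace ⟨bcd⟩ through P, begin at {p0}:
  after b @ step 1: {p1}
  after c @ step 2: {p2}
  after d @ step 3: no successor for P

traces(P) ≠ traces(Q) — witness ⟨bcd⟩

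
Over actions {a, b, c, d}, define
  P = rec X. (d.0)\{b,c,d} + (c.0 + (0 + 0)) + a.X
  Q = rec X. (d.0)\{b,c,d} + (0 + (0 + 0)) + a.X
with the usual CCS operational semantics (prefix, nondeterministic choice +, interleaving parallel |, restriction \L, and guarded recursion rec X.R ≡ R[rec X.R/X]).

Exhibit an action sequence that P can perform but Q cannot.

Reachable graph of P (2 states):
  p0 = rec X. (d.0)\{b,c,d} + (c.0 + (0 + 0)) + a.X ⊢ --a--▸ p0, --c--▸ p1
  p1 = 0 ⊢ ∅
Reachable graph of Q (1 states):
  q0 = rec X. (d.0)\{b,c,d} + (0 + (0 + 0)) + a.X ⊢ --a--▸ q0
Run σ = ⟨c⟩ on P: start {p0}
  after c @ step 1: {p1}
  P completes σ.
Run σ = ⟨c⟩ on Q: start {q0}
  after c @ step 1: ∅ (Q stuck)

c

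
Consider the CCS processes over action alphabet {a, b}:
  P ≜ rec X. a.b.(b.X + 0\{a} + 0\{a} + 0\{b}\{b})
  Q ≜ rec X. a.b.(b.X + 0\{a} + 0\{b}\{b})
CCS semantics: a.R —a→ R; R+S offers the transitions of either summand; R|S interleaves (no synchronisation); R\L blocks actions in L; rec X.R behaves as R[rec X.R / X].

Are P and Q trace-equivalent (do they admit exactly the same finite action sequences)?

Reachable graph of P (3 states):
  s0 = rec X. a.b.(b.X + 0\{a} + 0\{a} + 0\{b}\{b}) | —a→ s1
  s1 = b.(b.(rec X. a.b.(b.X + 0\{a} + 0\{a} + 0\{b}\{b})) + 0\{a} + 0\{a} + 0\{b}\{b}) | —b→ s2
  s2 = b.(rec X. a.b.(b.X + 0\{a} + 0\{a} + 0\{b}\{b})) + 0\{a} + 0\{a} + 0\{b}\{b} | —b→ s0
Reachable graph of Q (3 states):
  t0 = rec X. a.b.(b.X + 0\{a} + 0\{b}\{b}) | —a→ t1
  t1 = b.(b.(rec X. a.b.(b.X + 0\{a} + 0\{b}\{b})) + 0\{a} + 0\{b}\{b}) | —b→ t2
  t2 = b.(rec X. a.b.(b.X + 0\{a} + 0\{b}\{b})) + 0\{a} + 0\{b}\{b} | —b→ t0
Partition-refinement fixed point:
  B0 = {s0, t0}
  B1 = {s1, t1}
  B2 = {s2, t2}
s0 ∈ B0, t0 ∈ B0 → same block
Bisimilar ⇒ trace-equivalent.

traces(P) = traces(Q)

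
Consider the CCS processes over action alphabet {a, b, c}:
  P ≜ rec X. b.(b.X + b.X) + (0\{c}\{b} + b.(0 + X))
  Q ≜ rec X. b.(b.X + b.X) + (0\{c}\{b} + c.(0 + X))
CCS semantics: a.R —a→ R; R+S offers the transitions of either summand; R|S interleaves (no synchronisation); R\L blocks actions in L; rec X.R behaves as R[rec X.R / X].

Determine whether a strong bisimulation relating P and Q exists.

LTS(P): 3 reachable states
  s0 = rec X. b.(b.X + b.X) + (0\{c}\{b} + b.(0 + X)) → —b→ s1, —b→ s2
  s1 = 0 + (rec X. b.(b.X + b.X) + (0\{c}\{b} + b.(0 + X))) → —b→ s1, —b→ s2
  s2 = b.(rec X. b.(b.X + b.X) + (0\{c}\{b} + b.(0 + X))) + b.(rec X. b.(b.X + b.X) + (0\{c}\{b} + b.(0 + X))) → —b→ s0
LTS(Q): 3 reachable states
  t0 = rec X. b.(b.X + b.X) + (0\{c}\{b} + c.(0 + X)) → —b→ t1, —c→ t2
  t1 = b.(rec X. b.(b.X + b.X) + (0\{c}\{b} + c.(0 + X))) + b.(rec X. b.(b.X + b.X) + (0\{c}\{b} + c.(0 + X))) → —b→ t0
  t2 = 0 + (rec X. b.(b.X + b.X) + (0\{c}\{b} + c.(0 + X))) → —b→ t1, —c→ t2
Coarsest stable partition (strong bisimilarity classes):
  B0 = {s0, s1, s2}
  B1 = {t0, t2}
  B2 = {t1}
s0 ∈ B0, t0 ∈ B1 → different blocks

P ≁ Q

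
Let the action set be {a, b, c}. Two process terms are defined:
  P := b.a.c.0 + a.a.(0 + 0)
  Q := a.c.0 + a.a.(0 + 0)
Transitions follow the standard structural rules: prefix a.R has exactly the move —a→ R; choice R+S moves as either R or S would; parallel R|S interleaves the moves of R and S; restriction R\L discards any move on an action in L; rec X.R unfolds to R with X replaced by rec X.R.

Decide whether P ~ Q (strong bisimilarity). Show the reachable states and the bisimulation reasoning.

not bisimilar

P's transition system — 6 states:
  s0 = b.a.c.0 + a.a.(0 + 0) ⊢ =a=> s1, =b=> s2
  s1 = a.(0 + 0) ⊢ =a=> s3
  s2 = a.c.0 ⊢ =a=> s4
  s3 = 0 + 0 ⊢ ∅
  s4 = c.0 ⊢ =c=> s5
  s5 = 0 ⊢ ∅
Q's transition system — 5 states:
  t0 = a.c.0 + a.a.(0 + 0) ⊢ =a=> t1, =a=> t2
  t1 = a.(0 + 0) ⊢ =a=> t3
  t2 = c.0 ⊢ =c=> t4
  t3 = 0 + 0 ⊢ ∅
  t4 = 0 ⊢ ∅
Partition-refinement fixed point:
  B0 = {s0}
  B1 = {s2}
  B2 = {s4, t2}
  B3 = {s3, s5, t3, t4}
  B4 = {s1, t1}
  B5 = {t0}
s0 ∈ B0, t0 ∈ B5 → different blocks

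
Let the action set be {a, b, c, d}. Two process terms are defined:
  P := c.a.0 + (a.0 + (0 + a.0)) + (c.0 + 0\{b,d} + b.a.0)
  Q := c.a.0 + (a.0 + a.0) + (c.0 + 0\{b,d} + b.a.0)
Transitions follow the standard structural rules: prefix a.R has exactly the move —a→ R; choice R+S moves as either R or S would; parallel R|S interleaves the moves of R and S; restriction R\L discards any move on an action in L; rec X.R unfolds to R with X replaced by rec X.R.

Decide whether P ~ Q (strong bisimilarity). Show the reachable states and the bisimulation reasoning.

LTS(P): 3 reachable states
  m0 = c.a.0 + (a.0 + (0 + a.0)) + (c.0 + 0\{b,d} + b.a.0) has moves -a-> m1, -b-> m2, -c-> m1, -c-> m2
  m1 = 0 has moves deadlocked
  m2 = a.0 has moves -a-> m1
LTS(Q): 3 reachable states
  n0 = c.a.0 + (a.0 + a.0) + (c.0 + 0\{b,d} + b.a.0) has moves -a-> n1, -b-> n2, -c-> n1, -c-> n2
  n1 = 0 has moves deadlocked
  n2 = a.0 has moves -a-> n1
Coarsest stable partition (strong bisimilarity classes):
  B0 = {m0, n0}
  B1 = {m1, n1}
  B2 = {m2, n2}
m0 ∈ B0, n0 ∈ B0 → same block

bisimilar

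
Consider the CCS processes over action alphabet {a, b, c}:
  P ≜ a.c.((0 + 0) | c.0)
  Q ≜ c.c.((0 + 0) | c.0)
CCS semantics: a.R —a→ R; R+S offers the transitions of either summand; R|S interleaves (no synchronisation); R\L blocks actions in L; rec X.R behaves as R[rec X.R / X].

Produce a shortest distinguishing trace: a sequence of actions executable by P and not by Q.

P's transition system — 4 states:
  p0 = a.c.((0 + 0) | c.0) :: ··a··> p1
  p1 = c.((0 + 0) | c.0) :: ··c··> p2
  p2 = (0 + 0) | c.0 :: ··c··> p3
  p3 = (0 + 0) | 0 :: ∅
Q's transition system — 4 states:
  q0 = c.c.((0 + 0) | c.0) :: ··c··> q1
  q1 = c.((0 + 0) | c.0) :: ··c··> q2
  q2 = (0 + 0) | c.0 :: ··c··> q3
  q3 = (0 + 0) | 0 :: ∅
Executing a from P (initial set {p0}):
  step 1 (a): {p1}
  — P admits the full trace.
Executing a from Q (initial set {q0}):
  step 1 (a): no successor for Q

a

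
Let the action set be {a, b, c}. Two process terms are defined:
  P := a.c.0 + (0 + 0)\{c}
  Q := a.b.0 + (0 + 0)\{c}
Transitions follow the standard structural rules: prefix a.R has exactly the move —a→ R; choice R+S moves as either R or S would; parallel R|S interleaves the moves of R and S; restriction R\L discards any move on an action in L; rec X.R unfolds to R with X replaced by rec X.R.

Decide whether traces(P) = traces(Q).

NO — witness ⟨ac⟩

P's transition system — 3 states:
  m0 = a.c.0 + (0 + 0)\{c} | --a--▸ m1
  m1 = c.0 | --c--▸ m2
  m2 = 0 | ·
Q's transition system — 3 states:
  n0 = a.b.0 + (0 + 0)\{c} | --a--▸ n1
  n1 = b.0 | --b--▸ n2
  n2 = 0 | ·
Trace ⟨ac⟩ through P, begin at {m0}:
  step 1 (a): {m1}
  step 2 (c): {m2}
  ✓ P
Trace ⟨ac⟩ through Q, begin at {n0}:
  step 1 (a): {n1}
  step 2 (c): ∅  — Q cannot continue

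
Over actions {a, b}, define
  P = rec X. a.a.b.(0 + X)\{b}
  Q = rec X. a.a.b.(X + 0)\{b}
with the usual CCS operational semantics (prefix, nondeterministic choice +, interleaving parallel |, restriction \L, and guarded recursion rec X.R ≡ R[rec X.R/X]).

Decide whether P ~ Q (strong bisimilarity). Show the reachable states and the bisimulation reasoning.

YES

LTS(P): 6 reachable states
  p0 = rec X. a.a.b.(0 + X)\{b} :: —a→ p1
  p1 = a.b.(0 + (rec X. a.a.b.(0 + X)\{b}))\{b} :: —a→ p2
  p2 = b.(0 + (rec X. a.a.b.(0 + X)\{b}))\{b} :: —b→ p3
  p3 = (0 + (rec X. a.a.b.(0 + X)\{b}))\{b} :: —a→ p4
  p4 = (a.b.(0 + (rec X. a.a.b.(0 + X)\{b}))\{b})\{b} :: —a→ p5
  p5 = (b.(0 + (rec X. a.a.b.(0 + X)\{b}))\{b})\{b} :: ·
LTS(Q): 6 reachable states
  q0 = rec X. a.a.b.(X + 0)\{b} :: —a→ q1
  q1 = a.b.((rec X. a.a.b.(X + 0)\{b}) + 0)\{b} :: —a→ q2
  q2 = b.((rec X. a.a.b.(X + 0)\{b}) + 0)\{b} :: —b→ q3
  q3 = ((rec X. a.a.b.(X + 0)\{b}) + 0)\{b} :: —a→ q4
  q4 = (a.b.((rec X. a.a.b.(X + 0)\{b}) + 0)\{b})\{b} :: —a→ q5
  q5 = (b.((rec X. a.a.b.(X + 0)\{b}) + 0)\{b})\{b} :: ·
Coarsest stable partition (strong bisimilarity classes):
  B0 = {p0, q0}
  B1 = {p1, q1}
  B2 = {p2, q2}
  B3 = {p3, q3}
  B4 = {p4, q4}
  B5 = {p5, q5}
p0 ∈ B0, q0 ∈ B0 → same block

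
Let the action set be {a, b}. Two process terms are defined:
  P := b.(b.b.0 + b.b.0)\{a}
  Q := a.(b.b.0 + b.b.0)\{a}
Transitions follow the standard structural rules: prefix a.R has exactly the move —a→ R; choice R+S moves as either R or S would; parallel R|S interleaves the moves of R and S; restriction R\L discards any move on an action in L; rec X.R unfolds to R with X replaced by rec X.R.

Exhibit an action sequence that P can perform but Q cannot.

LTS(P): 4 reachable states
  u0 = b.(b.b.0 + b.b.0)\{a} :: -b-> u1
  u1 = (b.b.0 + b.b.0)\{a} :: -b-> u2
  u2 = (b.0)\{a} :: -b-> u3
  u3 = 0\{a} :: deadlocked
LTS(Q): 4 reachable states
  v0 = a.(b.b.0 + b.b.0)\{a} :: -a-> v1
  v1 = (b.b.0 + b.b.0)\{a} :: -b-> v2
  v2 = (b.0)\{a} :: -b-> v3
  v3 = 0\{a} :: deadlocked
Executing b from P (initial set {u0}):
  [1] b ⇒ {u1}
  ✓ P
Executing b from Q (initial set {v0}):
  [1] b ⇒ ∅ (Q stuck)

b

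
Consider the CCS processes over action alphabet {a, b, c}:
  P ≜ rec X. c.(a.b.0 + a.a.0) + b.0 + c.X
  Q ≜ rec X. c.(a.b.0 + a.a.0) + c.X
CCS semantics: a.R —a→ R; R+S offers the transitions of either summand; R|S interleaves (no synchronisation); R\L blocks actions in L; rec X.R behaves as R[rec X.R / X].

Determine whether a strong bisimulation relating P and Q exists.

P's transition system — 5 states:
  u0 = rec X. c.(a.b.0 + a.a.0) + b.0 + c.X → -b-> u1, -c-> u0, -c-> u2
  u1 = 0 → stopped
  u2 = a.b.0 + a.a.0 → -a-> u3, -a-> u4
  u3 = a.0 → -a-> u1
  u4 = b.0 → -b-> u1
Q's transition system — 5 states:
  v0 = rec X. c.(a.b.0 + a.a.0) + c.X → -c-> v0, -c-> v1
  v1 = a.b.0 + a.a.0 → -a-> v2, -a-> v3
  v2 = a.0 → -a-> v4
  v3 = b.0 → -b-> v4
  v4 = 0 → stopped
Partition-refinement fixed point:
  B0 = {u0}
  B1 = {u1, v4}
  B2 = {u2, v1}
  B3 = {u4, v3}
  B4 = {u3, v2}
  B5 = {v0}
u0 ∈ B0, v0 ∈ B5 → different blocks

P ≁ Q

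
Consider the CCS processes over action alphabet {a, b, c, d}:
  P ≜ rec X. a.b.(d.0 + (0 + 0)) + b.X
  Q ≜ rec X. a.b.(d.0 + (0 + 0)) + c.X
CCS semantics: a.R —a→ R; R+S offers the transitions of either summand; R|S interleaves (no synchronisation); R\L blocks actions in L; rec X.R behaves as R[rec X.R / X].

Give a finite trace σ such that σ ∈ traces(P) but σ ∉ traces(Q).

b

P's transition system — 4 states:
  p0 = rec X. a.b.(d.0 + (0 + 0)) + b.X has moves ··a··> p1, ··b··> p0
  p1 = b.(d.0 + (0 + 0)) has moves ··b··> p2
  p2 = d.0 + (0 + 0) has moves ··d··> p3
  p3 = 0 has moves ∅
Q's transition system — 4 states:
  q0 = rec X. a.b.(d.0 + (0 + 0)) + c.X has moves ··a··> q1, ··c··> q0
  q1 = b.(d.0 + (0 + 0)) has moves ··b··> q2
  q2 = d.0 + (0 + 0) has moves ··d··> q3
  q3 = 0 has moves ∅
Trace ⟨b⟩ through P, begin at {p0}:
  after b @ step 1: {p0}
  P completes σ.
Trace ⟨b⟩ through Q, begin at {q0}:
  after b @ step 1: no successor for Q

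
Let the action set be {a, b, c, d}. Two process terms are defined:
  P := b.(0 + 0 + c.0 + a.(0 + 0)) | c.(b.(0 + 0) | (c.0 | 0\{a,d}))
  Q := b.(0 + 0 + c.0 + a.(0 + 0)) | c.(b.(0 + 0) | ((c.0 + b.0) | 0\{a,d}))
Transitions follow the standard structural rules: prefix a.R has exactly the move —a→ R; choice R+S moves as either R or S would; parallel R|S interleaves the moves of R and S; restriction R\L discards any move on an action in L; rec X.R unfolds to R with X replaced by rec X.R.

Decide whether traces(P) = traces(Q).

LTS(P): 20 reachable states
  m0 = b.(0 + 0 + c.0 + a.(0 + 0)) | c.(b.(0 + 0) | (c.0 | 0\{a,d})) has moves =b=> m1, =c=> m2
  m1 = (0 + 0 + c.0 + a.(0 + 0)) | c.(b.(0 + 0) | (c.0 | 0\{a,d})) has moves =a=> m3, =c=> m4, =c=> m5
  m2 = b.(0 + 0 + c.0 + a.(0 + 0)) | (b.(0 + 0) | (c.0 | 0\{a,d})) has moves =b=> m4, =b=> m6, =c=> m7
  m3 = (0 + 0) | c.(b.(0 + 0) | (c.0 | 0\{a,d})) has moves =c=> m8
  m4 = (0 + 0 + c.0 + a.(0 + 0)) | (b.(0 + 0) | (c.0 | 0\{a,d})) has moves =a=> m8, =b=> m9, =c=> m10, =c=> m11
  m5 = 0 | c.(b.(0 + 0) | (c.0 | 0\{a,d})) has moves =c=> m11
  m6 = b.(0 + 0 + c.0 + a.(0 + 0)) | ((0 + 0) | (c.0 | 0\{a,d})) has moves =b=> m9, =c=> m12
  m7 = b.(0 + 0 + c.0 + a.(0 + 0)) | (b.(0 + 0) | (0 | 0\{a,d})) has moves =b=> m10, =b=> m12
  m8 = (0 + 0) | (b.(0 + 0) | (c.0 | 0\{a,d})) has moves =b=> m13, =c=> m14
  m9 = (0 + 0 + c.0 + a.(0 + 0)) | ((0 + 0) | (c.0 | 0\{a,d})) has moves =a=> m13, =c=> m15, =c=> m16
  m10 = (0 + 0 + c.0 + a.(0 + 0)) | (b.(0 + 0) | (0 | 0\{a,d})) has moves =a=> m14, =b=> m15, =c=> m17
  m11 = 0 | (b.(0 + 0) | (c.0 | 0\{a,d})) has moves =b=> m16, =c=> m17
  m12 = b.(0 + 0 + c.0 + a.(0 + 0)) | ((0 + 0) | (0 | 0\{a,d})) has moves =b=> m15
  m13 = (0 + 0) | ((0 + 0) | (c.0 | 0\{a,d})) has moves =c=> m18
  m14 = (0 + 0) | (b.(0 + 0) | (0 | 0\{a,d})) has moves =b=> m18
  m15 = (0 + 0 + c.0 + a.(0 + 0)) | ((0 + 0) | (0 | 0\{a,d})) has moves =a=> m18, =c=> m19
  m16 = 0 | ((0 + 0) | (c.0 | 0\{a,d})) has moves =c=> m19
  m17 = 0 | (b.(0 + 0) | (0 | 0\{a,d})) has moves =b=> m19
  m18 = (0 + 0) | ((0 + 0) | (0 | 0\{a,d})) has moves ·
  m19 = 0 | ((0 + 0) | (0 | 0\{a,d})) has moves ·
LTS(Q): 20 reachable states
  n0 = b.(0 + 0 + c.0 + a.(0 + 0)) | c.(b.(0 + 0) | ((c.0 + b.0) | 0\{a,d})) has moves =b=> n1, =c=> n2
  n1 = (0 + 0 + c.0 + a.(0 + 0)) | c.(b.(0 + 0) | ((c.0 + b.0) | 0\{a,d})) has moves =a=> n3, =c=> n4, =c=> n5
  n2 = b.(0 + 0 + c.0 + a.(0 + 0)) | (b.(0 + 0) | ((c.0 + b.0) | 0\{a,d})) has moves =b=> n4, =b=> n6, =b=> n7, =c=> n7
  n3 = (0 + 0) | c.(b.(0 + 0) | ((c.0 + b.0) | 0\{a,d})) has moves =c=> n8
  n4 = (0 + 0 + c.0 + a.(0 + 0)) | (b.(0 + 0) | ((c.0 + b.0) | 0\{a,d})) has moves =a=> n8, =b=> n10, =b=> n9, =c=> n10, =c=> n11
  n5 = 0 | c.(b.(0 + 0) | ((c.0 + b.0) | 0\{a,d})) has moves =c=> n11
  n6 = b.(0 + 0 + c.0 + a.(0 + 0)) | ((0 + 0) | ((c.0 + b.0) | 0\{a,d})) has moves =b=> n12, =b=> n9, =c=> n12
  n7 = b.(0 + 0 + c.0 + a.(0 + 0)) | (b.(0 + 0) | (0 | 0\{a,d})) has moves =b=> n10, =b=> n12
  n8 = (0 + 0) | (b.(0 + 0) | ((c.0 + b.0) | 0\{a,d})) has moves =b=> n13, =b=> n14, =c=> n14
  n9 = (0 + 0 + c.0 + a.(0 + 0)) | ((0 + 0) | ((c.0 + b.0) | 0\{a,d})) has moves =a=> n13, =b=> n15, =c=> n15, =c=> n16
  n10 = (0 + 0 + c.0 + a.(0 + 0)) | (b.(0 + 0) | (0 | 0\{a,d})) has moves =a=> n14, =b=> n15, =c=> n17
  n11 = 0 | (b.(0 + 0) | ((c.0 + b.0) | 0\{a,d})) has moves =b=> n16, =b=> n17, =c=> n17
  n12 = b.(0 + 0 + c.0 + a.(0 + 0)) | ((0 + 0) | (0 | 0\{a,d})) has moves =b=> n15
  n13 = (0 + 0) | ((0 + 0) | ((c.0 + b.0) | 0\{a,d})) has moves =b=> n18, =c=> n18
  n14 = (0 + 0) | (b.(0 + 0) | (0 | 0\{a,d})) has moves =b=> n18
  n15 = (0 + 0 + c.0 + a.(0 + 0)) | ((0 + 0) | (0 | 0\{a,d})) has moves =a=> n18, =c=> n19
  n16 = 0 | ((0 + 0) | ((c.0 + b.0) | 0\{a,d})) has moves =b=> n19, =c=> n19
  n17 = 0 | (b.(0 + 0) | (0 | 0\{a,d})) has moves =b=> n19
  n18 = (0 + 0) | ((0 + 0) | (0 | 0\{a,d})) has moves ·
  n19 = 0 | ((0 + 0) | (0 | 0\{a,d})) has moves ·
Trace ⟨bcbb⟩ through Q, begin at {n0}:
  step 1 (b): {n1}
  step 2 (c): {n4, n5}
  step 3 (b): {n10, n9}
  step 4 (b): {n15}
  ✓ Q
Trace ⟨bcbb⟩ through P, begin at {m0}:
  step 1 (b): {m1}
  step 2 (c): {m4, m5}
  step 3 (b): {m9}
  step 4 (b): ∅ (P stuck)

trace-distinct — witness ⟨bcbb⟩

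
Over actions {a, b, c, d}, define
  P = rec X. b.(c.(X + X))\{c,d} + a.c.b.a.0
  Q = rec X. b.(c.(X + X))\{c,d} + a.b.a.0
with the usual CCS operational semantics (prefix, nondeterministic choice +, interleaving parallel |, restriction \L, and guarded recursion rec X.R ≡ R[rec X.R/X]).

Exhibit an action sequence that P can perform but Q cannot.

ac

P's transition system — 6 states:
  m0 = rec X. b.(c.(X + X))\{c,d} + a.c.b.a.0 | -a-> m1, -b-> m2
  m1 = c.b.a.0 | -c-> m3
  m2 = (c.((rec X. b.(c.(X + X))\{c,d} + a.c.b.a.0) + (rec X. b.(c.(X + X))\{c,d} + a.c.b.a.0)))\{c,d} | ·
  m3 = b.a.0 | -b-> m4
  m4 = a.0 | -a-> m5
  m5 = 0 | ·
Q's transition system — 5 states:
  n0 = rec X. b.(c.(X + X))\{c,d} + a.b.a.0 | -a-> n1, -b-> n2
  n1 = b.a.0 | -b-> n3
  n2 = (c.((rec X. b.(c.(X + X))\{c,d} + a.b.a.0) + (rec X. b.(c.(X + X))\{c,d} + a.b.a.0)))\{c,d} | ·
  n3 = a.0 | -a-> n4
  n4 = 0 | ·
Run σ = ⟨ac⟩ on P: start {m0}
  after a @ step 1: {m1}
  after c @ step 2: {m3}
  — P admits the full trace.
Run σ = ⟨ac⟩ on Q: start {n0}
  after a @ step 1: {n1}
  after c @ step 2: ∅  — Q cannot continue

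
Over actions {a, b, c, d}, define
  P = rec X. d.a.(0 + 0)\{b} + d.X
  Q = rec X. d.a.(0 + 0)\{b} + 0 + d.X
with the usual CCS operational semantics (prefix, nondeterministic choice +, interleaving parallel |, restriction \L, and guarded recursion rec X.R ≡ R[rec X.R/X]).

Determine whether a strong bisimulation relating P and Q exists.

P ~ Q

Reachable graph of P (3 states):
  m0 = rec X. d.a.(0 + 0)\{b} + d.X :: —d→ m0, —d→ m1
  m1 = a.(0 + 0)\{b} :: —a→ m2
  m2 = (0 + 0)\{b} :: deadlocked
Reachable graph of Q (3 states):
  n0 = rec X. d.a.(0 + 0)\{b} + 0 + d.X :: —d→ n0, —d→ n1
  n1 = a.(0 + 0)\{b} :: —a→ n2
  n2 = (0 + 0)\{b} :: deadlocked
Coarsest stable partition (strong bisimilarity classes):
  B0 = {m0, n0}
  B1 = {m1, n1}
  B2 = {m2, n2}
m0 ∈ B0, n0 ∈ B0 → same block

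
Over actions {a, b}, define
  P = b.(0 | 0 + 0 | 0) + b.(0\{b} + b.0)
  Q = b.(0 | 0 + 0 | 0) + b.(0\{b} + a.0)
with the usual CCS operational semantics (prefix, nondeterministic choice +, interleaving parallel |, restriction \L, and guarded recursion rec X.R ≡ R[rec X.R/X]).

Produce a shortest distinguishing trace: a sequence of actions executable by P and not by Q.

LTS(P): 4 reachable states
  p0 = b.(0 | 0 + 0 | 0) + b.(0\{b} + b.0) | =b=> p1, =b=> p2
  p1 = 0 | 0 + 0 | 0 | (no moves)
  p2 = 0\{b} + b.0 | =b=> p3
  p3 = 0 | (no moves)
LTS(Q): 4 reachable states
  q0 = b.(0 | 0 + 0 | 0) + b.(0\{b} + a.0) | =b=> q1, =b=> q2
  q1 = 0 | 0 + 0 | 0 | (no moves)
  q2 = 0\{b} + a.0 | =a=> q3
  q3 = 0 | (no moves)
Trace ⟨bb⟩ through P, begin at {p0}:
  step 1 (b): {p1, p2}
  step 2 (b): {p3}
  ✓ P
Trace ⟨bb⟩ through Q, begin at {q0}:
  step 1 (b): {q1, q2}
  step 2 (b): ∅ (Q stuck)

bb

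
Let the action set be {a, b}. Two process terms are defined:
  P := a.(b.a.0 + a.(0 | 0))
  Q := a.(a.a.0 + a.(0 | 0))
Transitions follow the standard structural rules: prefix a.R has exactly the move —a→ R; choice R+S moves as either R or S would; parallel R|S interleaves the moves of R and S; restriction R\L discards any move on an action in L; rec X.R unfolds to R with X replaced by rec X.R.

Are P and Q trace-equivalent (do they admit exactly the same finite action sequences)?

traces(P) ≠ traces(Q) — witness ⟨ab⟩

P's transition system — 5 states:
  m0 = a.(b.a.0 + a.(0 | 0)) | -a-> m1
  m1 = b.a.0 + a.(0 | 0) | -a-> m2, -b-> m3
  m2 = 0 | 0 | deadlocked
  m3 = a.0 | -a-> m4
  m4 = 0 | deadlocked
Q's transition system — 5 states:
  n0 = a.(a.a.0 + a.(0 | 0)) | -a-> n1
  n1 = a.a.0 + a.(0 | 0) | -a-> n2, -a-> n3
  n2 = 0 | 0 | deadlocked
  n3 = a.0 | -a-> n4
  n4 = 0 | deadlocked
Executing ab from P (initial set {m0}):
  step 1 (a): {m1}
  step 2 (b): {m3}
  P completes σ.
Executing ab from Q (initial set {n0}):
  step 1 (a): {n1}
  step 2 (b): no successor for Q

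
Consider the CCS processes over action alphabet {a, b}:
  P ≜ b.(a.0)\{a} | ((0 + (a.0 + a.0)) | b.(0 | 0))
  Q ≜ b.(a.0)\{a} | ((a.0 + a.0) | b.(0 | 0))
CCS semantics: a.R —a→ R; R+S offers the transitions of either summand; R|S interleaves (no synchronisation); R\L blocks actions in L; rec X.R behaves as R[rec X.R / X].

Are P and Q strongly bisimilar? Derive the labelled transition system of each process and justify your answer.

P ~ Q

P's transition system — 8 states:
  u0 = b.(a.0)\{a} | ((0 + (a.0 + a.0)) | b.(0 | 0)) has moves ··a··> u1, ··b··> u2, ··b··> u3
  u1 = b.(a.0)\{a} | (0 | b.(0 | 0)) has moves ··b··> u4, ··b··> u5
  u2 = (a.0)\{a} | ((0 + (a.0 + a.0)) | b.(0 | 0)) has moves ··a··> u4, ··b··> u6
  u3 = b.(a.0)\{a} | ((0 + (a.0 + a.0)) | (0 | 0)) has moves ··a··> u5, ··b··> u6
  u4 = (a.0)\{a} | (0 | b.(0 | 0)) has moves ··b··> u7
  u5 = b.(a.0)\{a} | (0 | (0 | 0)) has moves ··b··> u7
  u6 = (a.0)\{a} | ((0 + (a.0 + a.0)) | (0 | 0)) has moves ··a··> u7
  u7 = (a.0)\{a} | (0 | (0 | 0)) has moves stopped
Q's transition system — 8 states:
  v0 = b.(a.0)\{a} | ((a.0 + a.0) | b.(0 | 0)) has moves ··a··> v1, ··b··> v2, ··b··> v3
  v1 = b.(a.0)\{a} | (0 | b.(0 | 0)) has moves ··b··> v4, ··b··> v5
  v2 = (a.0)\{a} | ((a.0 + a.0) | b.(0 | 0)) has moves ··a··> v4, ··b··> v6
  v3 = b.(a.0)\{a} | ((a.0 + a.0) | (0 | 0)) has moves ··a··> v5, ··b··> v6
  v4 = (a.0)\{a} | (0 | b.(0 | 0)) has moves ··b··> v7
  v5 = b.(a.0)\{a} | (0 | (0 | 0)) has moves ··b··> v7
  v6 = (a.0)\{a} | ((a.0 + a.0) | (0 | 0)) has moves ··a··> v7
  v7 = (a.0)\{a} | (0 | (0 | 0)) has moves stopped
Bisimilarity quotient blocks:
  B0 = {u0, v0}
  B1 = {u2, u3, v2, v3}
  B2 = {u6, v6}
  B3 = {u7, v7}
  B4 = {u4, u5, v4, v5}
  B5 = {u1, v1}
u0 ∈ B0, v0 ∈ B0 → same block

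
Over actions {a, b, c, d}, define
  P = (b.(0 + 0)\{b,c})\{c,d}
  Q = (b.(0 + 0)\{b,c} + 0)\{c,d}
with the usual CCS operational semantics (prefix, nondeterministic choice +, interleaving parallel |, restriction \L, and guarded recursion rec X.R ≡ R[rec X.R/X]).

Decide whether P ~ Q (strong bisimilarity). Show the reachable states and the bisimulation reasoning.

YES

P's transition system — 2 states:
  u0 = (b.(0 + 0)\{b,c})\{c,d} ⊢ -b-> u1
  u1 = (0 + 0)\{b,c}\{c,d} ⊢ ∅
Q's transition system — 2 states:
  v0 = (b.(0 + 0)\{b,c} + 0)\{c,d} ⊢ -b-> v1
  v1 = (0 + 0)\{b,c}\{c,d} ⊢ ∅
Partition-refinement fixed point:
  B0 = {u0, v0}
  B1 = {u1, v1}
u0 ∈ B0, v0 ∈ B0 → same block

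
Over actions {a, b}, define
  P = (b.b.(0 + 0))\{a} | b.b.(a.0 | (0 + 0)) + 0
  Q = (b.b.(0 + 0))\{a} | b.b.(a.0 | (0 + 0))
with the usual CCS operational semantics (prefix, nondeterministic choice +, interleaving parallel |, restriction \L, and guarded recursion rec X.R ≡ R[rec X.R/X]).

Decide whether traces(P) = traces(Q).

traces(P) = traces(Q)

LTS(P): 12 reachable states
  m0 = (b.b.(0 + 0))\{a} | b.b.(a.0 | (0 + 0)) + 0 ⊢ ··b··> m1, ··b··> m2
  m1 = (b.(0 + 0))\{a} | b.b.(a.0 | (0 + 0)) ⊢ ··b··> m3, ··b··> m4
  m2 = (b.b.(0 + 0))\{a} | b.(a.0 | (0 + 0)) ⊢ ··b··> m4, ··b··> m5
  m3 = (0 + 0)\{a} | b.b.(a.0 | (0 + 0)) ⊢ ··b··> m6
  m4 = (b.(0 + 0))\{a} | b.(a.0 | (0 + 0)) ⊢ ··b··> m6, ··b··> m7
  m5 = (b.b.(0 + 0))\{a} | (a.0 | (0 + 0)) ⊢ ··a··> m8, ··b··> m7
  m6 = (0 + 0)\{a} | b.(a.0 | (0 + 0)) ⊢ ··b··> m9
  m7 = (b.(0 + 0))\{a} | (a.0 | (0 + 0)) ⊢ ··a··> m10, ··b··> m9
  m8 = (b.b.(0 + 0))\{a} | (0 | (0 + 0)) ⊢ ··b··> m10
  m9 = (0 + 0)\{a} | (a.0 | (0 + 0)) ⊢ ··a··> m11
  m10 = (b.(0 + 0))\{a} | (0 | (0 + 0)) ⊢ ··b··> m11
  m11 = (0 + 0)\{a} | (0 | (0 + 0)) ⊢ (no moves)
LTS(Q): 12 reachable states
  n0 = (b.b.(0 + 0))\{a} | b.b.(a.0 | (0 + 0)) ⊢ ··b··> n1, ··b··> n2
  n1 = (b.(0 + 0))\{a} | b.b.(a.0 | (0 + 0)) ⊢ ··b··> n3, ··b··> n4
  n2 = (b.b.(0 + 0))\{a} | b.(a.0 | (0 + 0)) ⊢ ··b··> n4, ··b··> n5
  n3 = (0 + 0)\{a} | b.b.(a.0 | (0 + 0)) ⊢ ··b··> n6
  n4 = (b.(0 + 0))\{a} | b.(a.0 | (0 + 0)) ⊢ ··b··> n6, ··b··> n7
  n5 = (b.b.(0 + 0))\{a} | (a.0 | (0 + 0)) ⊢ ··a··> n8, ··b··> n7
  n6 = (0 + 0)\{a} | b.(a.0 | (0 + 0)) ⊢ ··b··> n9
  n7 = (b.(0 + 0))\{a} | (a.0 | (0 + 0)) ⊢ ··a··> n10, ··b··> n9
  n8 = (b.b.(0 + 0))\{a} | (0 | (0 + 0)) ⊢ ··b··> n10
  n9 = (0 + 0)\{a} | (a.0 | (0 + 0)) ⊢ ··a··> n11
  n10 = (b.(0 + 0))\{a} | (0 | (0 + 0)) ⊢ ··b··> n11
  n11 = (0 + 0)\{a} | (0 | (0 + 0)) ⊢ (no moves)
Bisimilarity quotient blocks:
  B0 = {m0, n0}
  B1 = {m2, n2}
  B2 = {m5, n5}
  B3 = {m8, n8}
  B4 = {m10, n10}
  B5 = {m11, n11}
  B6 = {m7, n7}
  B7 = {m9, n9}
  B8 = {m4, n4}
  B9 = {m6, n6}
  B10 = {m1, n1}
  B11 = {m3, n3}
m0 ∈ B0, n0 ∈ B0 → same block
Bisimilar ⇒ trace-equivalent.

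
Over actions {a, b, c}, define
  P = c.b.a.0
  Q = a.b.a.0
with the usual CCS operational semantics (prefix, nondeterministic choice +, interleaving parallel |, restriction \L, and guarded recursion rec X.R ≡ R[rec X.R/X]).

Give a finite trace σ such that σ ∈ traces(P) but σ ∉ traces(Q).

c

LTS(P): 4 reachable states
  u0 = c.b.a.0 ⊢ =c=> u1
  u1 = b.a.0 ⊢ =b=> u2
  u2 = a.0 ⊢ =a=> u3
  u3 = 0 ⊢ ∅
LTS(Q): 4 reachable states
  v0 = a.b.a.0 ⊢ =a=> v1
  v1 = b.a.0 ⊢ =b=> v2
  v2 = a.0 ⊢ =a=> v3
  v3 = 0 ⊢ ∅
Trace ⟨c⟩ through P, begin at {u0}:
  [1] c ⇒ {u1}
  — P admits the full trace.
Trace ⟨c⟩ through Q, begin at {v0}:
  [1] c ⇒ no successor for Q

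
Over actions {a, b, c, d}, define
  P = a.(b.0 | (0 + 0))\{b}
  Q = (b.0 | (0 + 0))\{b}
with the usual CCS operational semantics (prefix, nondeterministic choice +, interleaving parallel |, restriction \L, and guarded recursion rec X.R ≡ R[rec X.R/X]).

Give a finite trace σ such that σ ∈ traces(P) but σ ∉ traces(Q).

a

P's transition system — 2 states:
  p0 = a.(b.0 | (0 + 0))\{b} → ··a··> p1
  p1 = (b.0 | (0 + 0))\{b} → (no moves)
Q's transition system — 1 states:
  q0 = (b.0 | (0 + 0))\{b} → (no moves)
Run σ = ⟨a⟩ on P: start {p0}
  after a @ step 1: {p1}
  P completes σ.
Run σ = ⟨a⟩ on Q: start {q0}
  after a @ step 1: no successor for Q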